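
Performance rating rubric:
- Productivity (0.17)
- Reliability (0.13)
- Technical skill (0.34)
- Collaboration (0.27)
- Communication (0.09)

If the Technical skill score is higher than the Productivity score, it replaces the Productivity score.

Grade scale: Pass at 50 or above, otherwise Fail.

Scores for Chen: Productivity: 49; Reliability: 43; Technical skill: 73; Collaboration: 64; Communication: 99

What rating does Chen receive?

Technical skill (73) > Productivity (49), so Productivity counts as 73.
Weighted total:
  Productivity 73 × 0.17 = 12.41
  Reliability 43 × 0.13 = 5.59
  Technical skill 73 × 0.34 = 24.82
  Collaboration 64 × 0.27 = 17.28
  Communication 99 × 0.09 = 8.91
Sum = 69.01
69.01 ≥ 50 → Pass

Pass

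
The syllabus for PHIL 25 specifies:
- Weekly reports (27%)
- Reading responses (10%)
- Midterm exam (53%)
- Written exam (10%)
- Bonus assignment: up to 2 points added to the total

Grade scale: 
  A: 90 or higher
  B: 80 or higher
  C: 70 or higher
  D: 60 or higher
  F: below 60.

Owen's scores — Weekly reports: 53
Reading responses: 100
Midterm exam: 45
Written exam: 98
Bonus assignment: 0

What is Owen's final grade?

Weighted total:
  Weekly reports 53 × 0.27 = 14.31
  Reading responses 100 × 0.1 = 10
  Midterm exam 45 × 0.53 = 23.85
  Written exam 98 × 0.1 = 9.8
Sum = 57.96
Bonus assignment: 57.96 + 0 = 57.96
57.96 < 60 → F

F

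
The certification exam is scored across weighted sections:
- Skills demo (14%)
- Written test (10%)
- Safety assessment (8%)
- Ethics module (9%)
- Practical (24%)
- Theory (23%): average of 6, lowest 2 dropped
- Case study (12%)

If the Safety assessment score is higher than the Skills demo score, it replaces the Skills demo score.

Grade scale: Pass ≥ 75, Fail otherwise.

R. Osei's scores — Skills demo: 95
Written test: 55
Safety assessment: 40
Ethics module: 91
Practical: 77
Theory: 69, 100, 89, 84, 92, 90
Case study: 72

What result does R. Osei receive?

Theory: drop 69, 84 → average of remaining 4 = 371/4 = 92.75
Safety assessment (40) ≤ Skills demo (95), so Skills demo stays at 95.
Weighted total:
  Skills demo 95 × 0.14 = 13.3
  Written test 55 × 0.1 = 5.5
  Safety assessment 40 × 0.08 = 3.2
  Ethics module 91 × 0.09 = 8.19
  Practical 77 × 0.24 = 18.48
  Theory 92.75 × 0.23 = 21.3325
  Case study 72 × 0.12 = 8.64
Sum = 78.6425
78.6425 ≥ 75 → Pass

Pass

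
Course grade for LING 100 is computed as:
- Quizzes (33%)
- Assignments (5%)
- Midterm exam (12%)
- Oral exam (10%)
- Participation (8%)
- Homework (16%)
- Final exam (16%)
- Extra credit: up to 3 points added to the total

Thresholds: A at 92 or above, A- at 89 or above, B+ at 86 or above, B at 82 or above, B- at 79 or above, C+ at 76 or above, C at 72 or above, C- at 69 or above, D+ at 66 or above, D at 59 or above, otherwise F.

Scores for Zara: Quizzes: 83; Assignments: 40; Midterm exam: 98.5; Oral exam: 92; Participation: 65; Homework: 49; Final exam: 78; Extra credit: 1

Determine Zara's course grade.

Weighted total:
  Quizzes 83 × 0.33 = 27.39
  Assignments 40 × 0.05 = 2
  Midterm exam 98.5 × 0.12 = 11.82
  Oral exam 92 × 0.1 = 9.2
  Participation 65 × 0.08 = 5.2
  Homework 49 × 0.16 = 7.84
  Final exam 78 × 0.16 = 12.48
Sum = 75.93
Extra credit: 75.93 + 1 = 76.93
76.93 is ≥ 76 and < 79 → C+

C+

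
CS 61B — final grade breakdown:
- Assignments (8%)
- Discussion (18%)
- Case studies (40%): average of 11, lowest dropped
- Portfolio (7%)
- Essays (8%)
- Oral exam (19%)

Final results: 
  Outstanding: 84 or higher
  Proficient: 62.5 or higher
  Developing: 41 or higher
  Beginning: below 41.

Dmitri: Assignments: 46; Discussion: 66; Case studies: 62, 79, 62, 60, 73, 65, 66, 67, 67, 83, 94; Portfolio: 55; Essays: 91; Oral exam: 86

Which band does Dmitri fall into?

Proficient

Case studies: drop 60 → average of remaining 10 = 718/10 = 71.8
Weighted total:
  Assignments 46 × 0.08 = 3.68
  Discussion 66 × 0.18 = 11.88
  Case studies 71.8 × 0.4 = 28.72
  Portfolio 55 × 0.07 = 3.85
  Essays 91 × 0.08 = 7.28
  Oral exam 86 × 0.19 = 16.34
Sum = 71.75
71.75 is ≥ 62.5 and < 84 → Proficient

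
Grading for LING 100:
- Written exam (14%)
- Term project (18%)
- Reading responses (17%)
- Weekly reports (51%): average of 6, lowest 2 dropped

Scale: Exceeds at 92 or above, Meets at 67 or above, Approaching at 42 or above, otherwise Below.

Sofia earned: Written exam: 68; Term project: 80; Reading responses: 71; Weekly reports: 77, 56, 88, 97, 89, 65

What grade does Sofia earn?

Weekly reports: drop 56, 65 → average of remaining 4 = 351/4 = 87.75
Weighted total:
  Written exam 68 × 0.14 = 9.52
  Term project 80 × 0.18 = 14.4
  Reading responses 71 × 0.17 = 12.07
  Weekly reports 87.75 × 0.51 = 44.7525
Sum = 80.7425
80.7425 is ≥ 67 and < 92 → Meets

Meets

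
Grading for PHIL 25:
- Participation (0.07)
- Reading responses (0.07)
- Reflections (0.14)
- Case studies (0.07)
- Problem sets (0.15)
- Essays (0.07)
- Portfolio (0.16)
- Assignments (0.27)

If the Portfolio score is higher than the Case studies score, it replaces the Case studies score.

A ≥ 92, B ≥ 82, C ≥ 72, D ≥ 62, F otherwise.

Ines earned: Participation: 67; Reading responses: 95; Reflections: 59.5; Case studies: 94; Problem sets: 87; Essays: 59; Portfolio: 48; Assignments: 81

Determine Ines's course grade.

Portfolio (48) ≤ Case studies (94), so Case studies stays at 94.
Weighted total:
  Participation 67 × 0.07 = 4.69
  Reading responses 95 × 0.07 = 6.65
  Reflections 59.5 × 0.14 = 8.33
  Case studies 94 × 0.07 = 6.58
  Problem sets 87 × 0.15 = 13.05
  Essays 59 × 0.07 = 4.13
  Portfolio 48 × 0.16 = 7.68
  Assignments 81 × 0.27 = 21.87
Sum = 72.98
72.98 is ≥ 72 and < 82 → C

C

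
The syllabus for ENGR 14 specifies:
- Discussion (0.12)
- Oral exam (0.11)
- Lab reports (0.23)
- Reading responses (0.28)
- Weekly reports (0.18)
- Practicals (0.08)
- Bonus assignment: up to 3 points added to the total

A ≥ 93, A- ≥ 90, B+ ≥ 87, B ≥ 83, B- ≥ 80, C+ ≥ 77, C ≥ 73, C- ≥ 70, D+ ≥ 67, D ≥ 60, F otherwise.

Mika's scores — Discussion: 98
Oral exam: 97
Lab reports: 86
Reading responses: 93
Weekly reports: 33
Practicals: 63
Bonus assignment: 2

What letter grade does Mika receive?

B-

Weighted total:
  Discussion 98 × 0.12 = 11.76
  Oral exam 97 × 0.11 = 10.67
  Lab reports 86 × 0.23 = 19.78
  Reading responses 93 × 0.28 = 26.04
  Weekly reports 33 × 0.18 = 5.94
  Practicals 63 × 0.08 = 5.04
Sum = 79.23
Bonus assignment: 79.23 + 2 = 81.23
81.23 is ≥ 80 and < 83 → B-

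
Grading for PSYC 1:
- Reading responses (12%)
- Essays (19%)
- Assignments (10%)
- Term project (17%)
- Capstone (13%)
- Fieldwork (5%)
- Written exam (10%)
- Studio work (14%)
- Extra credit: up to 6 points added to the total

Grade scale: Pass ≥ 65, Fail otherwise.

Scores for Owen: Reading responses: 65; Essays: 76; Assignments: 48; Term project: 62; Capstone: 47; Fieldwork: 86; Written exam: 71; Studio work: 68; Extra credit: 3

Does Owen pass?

Weighted total:
  Reading responses 65 × 0.12 = 7.8
  Essays 76 × 0.19 = 14.44
  Assignments 48 × 0.1 = 4.8
  Term project 62 × 0.17 = 10.54
  Capstone 47 × 0.13 = 6.11
  Fieldwork 86 × 0.05 = 4.3
  Written exam 71 × 0.1 = 7.1
  Studio work 68 × 0.14 = 9.52
Sum = 64.61
Extra credit: 64.61 + 3 = 67.61
67.61 ≥ 65 → Pass

Pass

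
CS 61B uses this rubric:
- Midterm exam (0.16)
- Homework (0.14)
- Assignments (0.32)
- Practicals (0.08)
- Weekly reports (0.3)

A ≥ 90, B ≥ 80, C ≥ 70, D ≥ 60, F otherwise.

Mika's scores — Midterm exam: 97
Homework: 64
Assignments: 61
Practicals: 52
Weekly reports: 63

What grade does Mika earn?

Weighted total:
  Midterm exam 97 × 0.16 = 15.52
  Homework 64 × 0.14 = 8.96
  Assignments 61 × 0.32 = 19.52
  Practicals 52 × 0.08 = 4.16
  Weekly reports 63 × 0.3 = 18.9
Sum = 67.06
67.06 is ≥ 60 and < 70 → D

D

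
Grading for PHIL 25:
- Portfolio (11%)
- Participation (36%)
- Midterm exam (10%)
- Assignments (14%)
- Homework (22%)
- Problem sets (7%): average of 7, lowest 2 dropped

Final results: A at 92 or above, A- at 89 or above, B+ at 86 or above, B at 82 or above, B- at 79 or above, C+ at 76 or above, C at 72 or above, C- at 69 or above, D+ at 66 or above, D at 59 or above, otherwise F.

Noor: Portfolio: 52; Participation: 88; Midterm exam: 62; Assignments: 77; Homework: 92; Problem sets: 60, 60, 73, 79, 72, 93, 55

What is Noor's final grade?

Problem sets: drop 55, 60 → average of remaining 5 = 377/5 = 75.4
Weighted total:
  Portfolio 52 × 0.11 = 5.72
  Participation 88 × 0.36 = 31.68
  Midterm exam 62 × 0.1 = 6.2
  Assignments 77 × 0.14 = 10.78
  Homework 92 × 0.22 = 20.24
  Problem sets 75.4 × 0.07 = 5.278
Sum = 79.898
79.898 is ≥ 79 and < 82 → B-

B-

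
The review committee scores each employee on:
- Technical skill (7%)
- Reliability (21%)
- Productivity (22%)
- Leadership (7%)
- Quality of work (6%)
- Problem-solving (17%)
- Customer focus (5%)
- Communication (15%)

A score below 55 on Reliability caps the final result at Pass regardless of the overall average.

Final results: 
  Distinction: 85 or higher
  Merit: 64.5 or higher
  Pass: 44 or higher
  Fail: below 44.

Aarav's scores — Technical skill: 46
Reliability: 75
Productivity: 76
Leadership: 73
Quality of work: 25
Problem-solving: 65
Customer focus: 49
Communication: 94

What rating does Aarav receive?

Reliability score 75 ≥ 55: minimum met.
Weighted total:
  Technical skill 46 × 0.07 = 3.22
  Reliability 75 × 0.21 = 15.75
  Productivity 76 × 0.22 = 16.72
  Leadership 73 × 0.07 = 5.11
  Quality of work 25 × 0.06 = 1.5
  Problem-solving 65 × 0.17 = 11.05
  Customer focus 49 × 0.05 = 2.45
  Communication 94 × 0.15 = 14.1
Sum = 69.9
69.9 is ≥ 64.5 and < 85 → Merit

Merit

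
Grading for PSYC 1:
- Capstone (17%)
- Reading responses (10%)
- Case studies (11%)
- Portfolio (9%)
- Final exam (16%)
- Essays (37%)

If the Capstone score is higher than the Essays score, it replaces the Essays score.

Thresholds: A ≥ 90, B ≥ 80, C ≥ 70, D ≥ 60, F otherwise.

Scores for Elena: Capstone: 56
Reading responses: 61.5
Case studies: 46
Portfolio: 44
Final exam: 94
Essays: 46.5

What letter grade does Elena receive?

D

Capstone (56) > Essays (46.5), so Essays counts as 56.
Weighted total:
  Capstone 56 × 0.17 = 9.52
  Reading responses 61.5 × 0.1 = 6.15
  Case studies 46 × 0.11 = 5.06
  Portfolio 44 × 0.09 = 3.96
  Final exam 94 × 0.16 = 15.04
  Essays 56 × 0.37 = 20.72
Sum = 60.45
60.45 is ≥ 60 and < 70 → D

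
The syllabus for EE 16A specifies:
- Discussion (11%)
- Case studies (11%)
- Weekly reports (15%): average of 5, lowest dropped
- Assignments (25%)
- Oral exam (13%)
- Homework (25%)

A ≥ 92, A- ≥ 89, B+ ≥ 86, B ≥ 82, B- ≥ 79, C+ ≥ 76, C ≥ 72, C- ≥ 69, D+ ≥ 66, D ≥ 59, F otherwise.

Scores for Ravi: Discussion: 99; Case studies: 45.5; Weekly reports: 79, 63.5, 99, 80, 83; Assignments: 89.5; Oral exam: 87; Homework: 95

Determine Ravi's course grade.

B+

Weekly reports: drop 63.5 → average of remaining 4 = 341/4 = 85.25
Weighted total:
  Discussion 99 × 0.11 = 10.89
  Case studies 45.5 × 0.11 = 5.005
  Weekly reports 85.25 × 0.15 = 12.7875
  Assignments 89.5 × 0.25 = 22.375
  Oral exam 87 × 0.13 = 11.31
  Homework 95 × 0.25 = 23.75
Sum = 86.1175
86.1175 is ≥ 86 and < 89 → B+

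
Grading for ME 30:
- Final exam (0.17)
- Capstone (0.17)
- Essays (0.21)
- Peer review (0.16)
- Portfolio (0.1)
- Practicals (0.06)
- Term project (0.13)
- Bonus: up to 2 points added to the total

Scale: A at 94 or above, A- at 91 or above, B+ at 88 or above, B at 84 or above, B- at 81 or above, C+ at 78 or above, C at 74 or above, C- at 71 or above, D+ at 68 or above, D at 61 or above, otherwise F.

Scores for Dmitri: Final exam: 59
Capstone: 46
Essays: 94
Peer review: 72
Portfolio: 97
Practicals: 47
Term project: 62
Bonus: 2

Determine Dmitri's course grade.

C-

Weighted total:
  Final exam 59 × 0.17 = 10.03
  Capstone 46 × 0.17 = 7.82
  Essays 94 × 0.21 = 19.74
  Peer review 72 × 0.16 = 11.52
  Portfolio 97 × 0.1 = 9.7
  Practicals 47 × 0.06 = 2.82
  Term project 62 × 0.13 = 8.06
Sum = 69.69
Bonus: 69.69 + 2 = 71.69
71.69 is ≥ 71 and < 74 → C-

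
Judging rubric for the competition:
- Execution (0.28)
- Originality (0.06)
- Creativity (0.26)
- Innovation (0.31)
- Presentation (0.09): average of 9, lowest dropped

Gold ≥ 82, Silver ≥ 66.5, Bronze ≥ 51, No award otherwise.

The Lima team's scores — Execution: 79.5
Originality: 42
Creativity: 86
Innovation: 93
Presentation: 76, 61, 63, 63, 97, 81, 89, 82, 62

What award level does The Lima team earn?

Gold

Presentation: drop 61 → average of remaining 8 = 613/8 = 76.625
Weighted total:
  Execution 79.5 × 0.28 = 22.26
  Originality 42 × 0.06 = 2.52
  Creativity 86 × 0.26 = 22.36
  Innovation 93 × 0.31 = 28.83
  Presentation 76.625 × 0.09 = 6.89625
Sum = 82.86625
82.86625 ≥ 82 → Gold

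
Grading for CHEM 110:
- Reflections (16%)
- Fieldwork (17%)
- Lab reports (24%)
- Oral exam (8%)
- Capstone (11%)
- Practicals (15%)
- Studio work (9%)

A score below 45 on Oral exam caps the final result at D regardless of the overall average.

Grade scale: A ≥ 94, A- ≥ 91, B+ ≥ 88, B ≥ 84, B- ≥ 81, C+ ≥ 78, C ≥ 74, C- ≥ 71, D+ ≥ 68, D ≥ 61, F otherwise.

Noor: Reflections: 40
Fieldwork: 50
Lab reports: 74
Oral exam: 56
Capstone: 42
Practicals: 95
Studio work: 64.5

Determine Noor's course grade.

Oral exam score 56 ≥ 45: minimum met.
Weighted total:
  Reflections 40 × 0.16 = 6.4
  Fieldwork 50 × 0.17 = 8.5
  Lab reports 74 × 0.24 = 17.76
  Oral exam 56 × 0.08 = 4.48
  Capstone 42 × 0.11 = 4.62
  Practicals 95 × 0.15 = 14.25
  Studio work 64.5 × 0.09 = 5.805
Sum = 61.815
61.815 is ≥ 61 and < 68 → D

D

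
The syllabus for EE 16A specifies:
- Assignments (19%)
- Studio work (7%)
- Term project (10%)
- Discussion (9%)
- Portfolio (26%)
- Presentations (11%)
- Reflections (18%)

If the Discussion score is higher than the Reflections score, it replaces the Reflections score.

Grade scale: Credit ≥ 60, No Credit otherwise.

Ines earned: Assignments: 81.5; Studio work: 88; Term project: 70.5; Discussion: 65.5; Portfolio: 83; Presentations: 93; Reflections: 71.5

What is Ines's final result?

Discussion (65.5) ≤ Reflections (71.5), so Reflections stays at 71.5.
Weighted total:
  Assignments 81.5 × 0.19 = 15.485
  Studio work 88 × 0.07 = 6.16
  Term project 70.5 × 0.1 = 7.05
  Discussion 65.5 × 0.09 = 5.895
  Portfolio 83 × 0.26 = 21.58
  Presentations 93 × 0.11 = 10.23
  Reflections 71.5 × 0.18 = 12.87
Sum = 79.27
79.27 ≥ 60 → Credit

Credit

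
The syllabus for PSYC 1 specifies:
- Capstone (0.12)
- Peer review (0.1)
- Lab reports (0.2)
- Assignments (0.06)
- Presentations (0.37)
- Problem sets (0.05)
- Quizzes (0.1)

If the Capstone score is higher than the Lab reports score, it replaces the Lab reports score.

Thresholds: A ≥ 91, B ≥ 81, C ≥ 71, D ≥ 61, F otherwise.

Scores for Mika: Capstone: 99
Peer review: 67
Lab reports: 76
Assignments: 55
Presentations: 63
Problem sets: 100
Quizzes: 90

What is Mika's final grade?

C

Capstone (99) > Lab reports (76), so Lab reports counts as 99.
Weighted total:
  Capstone 99 × 0.12 = 11.88
  Peer review 67 × 0.1 = 6.7
  Lab reports 99 × 0.2 = 19.8
  Assignments 55 × 0.06 = 3.3
  Presentations 63 × 0.37 = 23.31
  Problem sets 100 × 0.05 = 5
  Quizzes 90 × 0.1 = 9
Sum = 78.99
78.99 is ≥ 71 and < 81 → C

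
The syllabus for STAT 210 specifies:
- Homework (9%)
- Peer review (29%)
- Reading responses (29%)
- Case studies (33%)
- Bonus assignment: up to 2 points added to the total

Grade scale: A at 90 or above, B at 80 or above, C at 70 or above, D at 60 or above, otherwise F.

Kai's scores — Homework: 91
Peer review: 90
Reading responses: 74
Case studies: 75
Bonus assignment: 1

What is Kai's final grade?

Weighted total:
  Homework 91 × 0.09 = 8.19
  Peer review 90 × 0.29 = 26.1
  Reading responses 74 × 0.29 = 21.46
  Case studies 75 × 0.33 = 24.75
Sum = 80.5
Bonus assignment: 80.5 + 1 = 81.5
81.5 is ≥ 80 and < 90 → B

B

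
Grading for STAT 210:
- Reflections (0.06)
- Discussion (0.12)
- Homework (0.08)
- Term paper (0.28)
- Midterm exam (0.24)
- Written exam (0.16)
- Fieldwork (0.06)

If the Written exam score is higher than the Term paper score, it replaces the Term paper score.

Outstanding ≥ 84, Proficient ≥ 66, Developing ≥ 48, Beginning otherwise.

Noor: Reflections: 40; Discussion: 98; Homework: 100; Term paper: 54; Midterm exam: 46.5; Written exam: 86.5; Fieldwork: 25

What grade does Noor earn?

Written exam (86.5) > Term paper (54), so Term paper counts as 86.5.
Weighted total:
  Reflections 40 × 0.06 = 2.4
  Discussion 98 × 0.12 = 11.76
  Homework 100 × 0.08 = 8
  Term paper 86.5 × 0.28 = 24.22
  Midterm exam 46.5 × 0.24 = 11.16
  Written exam 86.5 × 0.16 = 13.84
  Fieldwork 25 × 0.06 = 1.5
Sum = 72.88
72.88 is ≥ 66 and < 84 → Proficient

Proficient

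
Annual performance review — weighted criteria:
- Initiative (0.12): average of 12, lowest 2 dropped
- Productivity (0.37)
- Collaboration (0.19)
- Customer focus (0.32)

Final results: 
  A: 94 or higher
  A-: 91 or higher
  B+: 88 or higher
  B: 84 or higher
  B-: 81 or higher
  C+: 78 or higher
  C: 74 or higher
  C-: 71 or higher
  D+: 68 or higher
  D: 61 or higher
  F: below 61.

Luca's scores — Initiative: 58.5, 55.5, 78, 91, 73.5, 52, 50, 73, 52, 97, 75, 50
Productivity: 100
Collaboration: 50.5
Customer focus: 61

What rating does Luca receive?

C

Initiative: drop 50, 50 → average of remaining 10 = 705.5/10 = 70.55
Weighted total:
  Initiative 70.55 × 0.12 = 8.466
  Productivity 100 × 0.37 = 37
  Collaboration 50.5 × 0.19 = 9.595
  Customer focus 61 × 0.32 = 19.52
Sum = 74.581
74.581 is ≥ 74 and < 78 → C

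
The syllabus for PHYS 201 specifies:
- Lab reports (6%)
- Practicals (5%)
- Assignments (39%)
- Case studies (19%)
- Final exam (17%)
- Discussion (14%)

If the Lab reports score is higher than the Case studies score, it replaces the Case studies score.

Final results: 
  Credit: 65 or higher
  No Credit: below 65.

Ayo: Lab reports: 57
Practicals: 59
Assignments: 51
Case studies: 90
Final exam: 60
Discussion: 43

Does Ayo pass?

Lab reports (57) ≤ Case studies (90), so Case studies stays at 90.
Weighted total:
  Lab reports 57 × 0.06 = 3.42
  Practicals 59 × 0.05 = 2.95
  Assignments 51 × 0.39 = 19.89
  Case studies 90 × 0.19 = 17.1
  Final exam 60 × 0.17 = 10.2
  Discussion 43 × 0.14 = 6.02
Sum = 59.58
59.58 < 65 → No Credit

No Credit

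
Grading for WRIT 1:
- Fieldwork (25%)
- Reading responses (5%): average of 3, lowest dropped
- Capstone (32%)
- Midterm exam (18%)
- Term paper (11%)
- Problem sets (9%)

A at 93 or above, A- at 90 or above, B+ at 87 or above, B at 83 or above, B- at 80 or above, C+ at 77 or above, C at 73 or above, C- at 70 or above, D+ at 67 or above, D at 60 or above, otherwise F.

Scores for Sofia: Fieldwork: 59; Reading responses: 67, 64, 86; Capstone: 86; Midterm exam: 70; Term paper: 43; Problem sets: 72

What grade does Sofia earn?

Reading responses: drop 64 → average of remaining 2 = 153/2 = 76.5
Weighted total:
  Fieldwork 59 × 0.25 = 14.75
  Reading responses 76.5 × 0.05 = 3.825
  Capstone 86 × 0.32 = 27.52
  Midterm exam 70 × 0.18 = 12.6
  Term paper 43 × 0.11 = 4.73
  Problem sets 72 × 0.09 = 6.48
Sum = 69.905
69.905 is ≥ 67 and < 70 → D+

D+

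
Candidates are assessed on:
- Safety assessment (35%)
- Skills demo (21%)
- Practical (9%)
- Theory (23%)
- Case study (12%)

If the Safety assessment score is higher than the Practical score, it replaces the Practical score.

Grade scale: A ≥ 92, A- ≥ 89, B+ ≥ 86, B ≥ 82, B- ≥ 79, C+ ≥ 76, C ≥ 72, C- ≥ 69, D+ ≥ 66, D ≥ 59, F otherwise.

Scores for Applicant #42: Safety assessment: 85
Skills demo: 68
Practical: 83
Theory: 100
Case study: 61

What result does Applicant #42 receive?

B

Safety assessment (85) > Practical (83), so Practical counts as 85.
Weighted total:
  Safety assessment 85 × 0.35 = 29.75
  Skills demo 68 × 0.21 = 14.28
  Practical 85 × 0.09 = 7.65
  Theory 100 × 0.23 = 23
  Case study 61 × 0.12 = 7.32
Sum = 82
82 is ≥ 82 and < 86 → B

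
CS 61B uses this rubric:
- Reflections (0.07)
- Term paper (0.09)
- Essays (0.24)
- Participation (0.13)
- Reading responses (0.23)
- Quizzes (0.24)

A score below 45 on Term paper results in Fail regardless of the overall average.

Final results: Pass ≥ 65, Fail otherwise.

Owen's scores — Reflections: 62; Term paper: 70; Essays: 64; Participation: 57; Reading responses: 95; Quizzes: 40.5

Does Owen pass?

Fail

Term paper score 70 ≥ 45: minimum met.
Weighted total:
  Reflections 62 × 0.07 = 4.34
  Term paper 70 × 0.09 = 6.3
  Essays 64 × 0.24 = 15.36
  Participation 57 × 0.13 = 7.41
  Reading responses 95 × 0.23 = 21.85
  Quizzes 40.5 × 0.24 = 9.72
Sum = 64.98
64.98 < 65 → Fail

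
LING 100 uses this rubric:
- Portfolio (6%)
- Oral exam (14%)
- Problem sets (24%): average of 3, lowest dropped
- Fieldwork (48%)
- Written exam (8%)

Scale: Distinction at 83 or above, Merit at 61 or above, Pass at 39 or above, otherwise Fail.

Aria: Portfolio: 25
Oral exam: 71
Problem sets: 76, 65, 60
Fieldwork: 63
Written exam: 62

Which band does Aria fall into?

Merit

Problem sets: drop 60 → average of remaining 2 = 141/2 = 70.5
Weighted total:
  Portfolio 25 × 0.06 = 1.5
  Oral exam 71 × 0.14 = 9.94
  Problem sets 70.5 × 0.24 = 16.92
  Fieldwork 63 × 0.48 = 30.24
  Written exam 62 × 0.08 = 4.96
Sum = 63.56
63.56 is ≥ 61 and < 83 → Merit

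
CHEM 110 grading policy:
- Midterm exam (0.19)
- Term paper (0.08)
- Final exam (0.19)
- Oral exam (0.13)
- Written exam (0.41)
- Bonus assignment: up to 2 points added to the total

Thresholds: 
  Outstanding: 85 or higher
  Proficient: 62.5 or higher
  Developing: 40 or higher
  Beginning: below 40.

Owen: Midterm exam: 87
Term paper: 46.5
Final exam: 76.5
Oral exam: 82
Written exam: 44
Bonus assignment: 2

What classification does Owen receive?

Proficient

Weighted total:
  Midterm exam 87 × 0.19 = 16.53
  Term paper 46.5 × 0.08 = 3.72
  Final exam 76.5 × 0.19 = 14.535
  Oral exam 82 × 0.13 = 10.66
  Written exam 44 × 0.41 = 18.04
Sum = 63.485
Bonus assignment: 63.485 + 2 = 65.485
65.485 is ≥ 62.5 and < 85 → Proficient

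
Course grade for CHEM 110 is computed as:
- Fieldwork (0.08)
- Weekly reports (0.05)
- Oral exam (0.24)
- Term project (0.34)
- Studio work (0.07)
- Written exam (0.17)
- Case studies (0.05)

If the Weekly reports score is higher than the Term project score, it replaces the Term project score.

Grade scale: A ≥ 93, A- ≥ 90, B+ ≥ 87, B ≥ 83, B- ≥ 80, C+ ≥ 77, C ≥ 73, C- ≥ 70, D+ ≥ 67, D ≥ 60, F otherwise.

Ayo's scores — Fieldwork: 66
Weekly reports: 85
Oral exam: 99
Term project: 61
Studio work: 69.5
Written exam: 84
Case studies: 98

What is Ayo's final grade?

Weekly reports (85) > Term project (61), so Term project counts as 85.
Weighted total:
  Fieldwork 66 × 0.08 = 5.28
  Weekly reports 85 × 0.05 = 4.25
  Oral exam 99 × 0.24 = 23.76
  Term project 85 × 0.34 = 28.9
  Studio work 69.5 × 0.07 = 4.865
  Written exam 84 × 0.17 = 14.28
  Case studies 98 × 0.05 = 4.9
Sum = 86.235
86.235 is ≥ 83 and < 87 → B

B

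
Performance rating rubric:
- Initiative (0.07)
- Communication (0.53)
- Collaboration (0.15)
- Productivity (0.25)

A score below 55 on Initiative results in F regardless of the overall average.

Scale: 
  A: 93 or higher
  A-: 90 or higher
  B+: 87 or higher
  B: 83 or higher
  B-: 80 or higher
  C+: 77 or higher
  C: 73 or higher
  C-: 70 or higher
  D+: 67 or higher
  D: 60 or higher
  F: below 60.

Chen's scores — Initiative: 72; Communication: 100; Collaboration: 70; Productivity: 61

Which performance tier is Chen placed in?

Initiative score 72 ≥ 55: minimum met.
Weighted total:
  Initiative 72 × 0.07 = 5.04
  Communication 100 × 0.53 = 53
  Collaboration 70 × 0.15 = 10.5
  Productivity 61 × 0.25 = 15.25
Sum = 83.79
83.79 is ≥ 83 and < 87 → B

B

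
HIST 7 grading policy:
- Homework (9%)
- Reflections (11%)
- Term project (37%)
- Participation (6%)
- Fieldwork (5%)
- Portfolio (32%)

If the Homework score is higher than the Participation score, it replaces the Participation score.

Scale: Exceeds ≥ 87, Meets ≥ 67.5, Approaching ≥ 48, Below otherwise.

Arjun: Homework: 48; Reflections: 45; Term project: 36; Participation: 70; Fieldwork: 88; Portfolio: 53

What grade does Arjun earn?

Approaching

Homework (48) ≤ Participation (70), so Participation stays at 70.
Weighted total:
  Homework 48 × 0.09 = 4.32
  Reflections 45 × 0.11 = 4.95
  Term project 36 × 0.37 = 13.32
  Participation 70 × 0.06 = 4.2
  Fieldwork 88 × 0.05 = 4.4
  Portfolio 53 × 0.32 = 16.96
Sum = 48.15
48.15 is ≥ 48 and < 67.5 → Approaching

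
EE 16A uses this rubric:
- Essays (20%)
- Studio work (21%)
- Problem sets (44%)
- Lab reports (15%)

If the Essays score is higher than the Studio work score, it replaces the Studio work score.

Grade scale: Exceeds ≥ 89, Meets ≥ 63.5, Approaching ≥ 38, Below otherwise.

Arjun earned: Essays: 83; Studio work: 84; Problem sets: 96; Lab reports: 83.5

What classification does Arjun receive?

Exceeds

Essays (83) ≤ Studio work (84), so Studio work stays at 84.
Weighted total:
  Essays 83 × 0.2 = 16.6
  Studio work 84 × 0.21 = 17.64
  Problem sets 96 × 0.44 = 42.24
  Lab reports 83.5 × 0.15 = 12.525
Sum = 89.005
89.005 ≥ 89 → Exceeds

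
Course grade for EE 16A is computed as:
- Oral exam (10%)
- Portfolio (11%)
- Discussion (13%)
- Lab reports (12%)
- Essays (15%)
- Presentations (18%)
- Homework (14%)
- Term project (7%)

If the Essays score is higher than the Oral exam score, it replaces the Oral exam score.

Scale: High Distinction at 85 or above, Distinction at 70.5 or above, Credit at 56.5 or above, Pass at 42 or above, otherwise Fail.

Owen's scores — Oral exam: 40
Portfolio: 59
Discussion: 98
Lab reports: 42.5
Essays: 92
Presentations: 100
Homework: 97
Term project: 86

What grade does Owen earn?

Essays (92) > Oral exam (40), so Oral exam counts as 92.
Weighted total:
  Oral exam 92 × 0.1 = 9.2
  Portfolio 59 × 0.11 = 6.49
  Discussion 98 × 0.13 = 12.74
  Lab reports 42.5 × 0.12 = 5.1
  Essays 92 × 0.15 = 13.8
  Presentations 100 × 0.18 = 18
  Homework 97 × 0.14 = 13.58
  Term project 86 × 0.07 = 6.02
Sum = 84.93
84.93 is ≥ 70.5 and < 85 → Distinction

Distinction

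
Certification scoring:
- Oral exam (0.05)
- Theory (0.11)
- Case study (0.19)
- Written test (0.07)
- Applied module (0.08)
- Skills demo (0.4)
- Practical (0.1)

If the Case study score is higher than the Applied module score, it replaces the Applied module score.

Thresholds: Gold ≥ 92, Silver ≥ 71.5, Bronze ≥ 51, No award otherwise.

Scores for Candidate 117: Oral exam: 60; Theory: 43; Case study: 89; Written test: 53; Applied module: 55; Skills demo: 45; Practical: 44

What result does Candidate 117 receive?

Case study (89) > Applied module (55), so Applied module counts as 89.
Weighted total:
  Oral exam 60 × 0.05 = 3
  Theory 43 × 0.11 = 4.73
  Case study 89 × 0.19 = 16.91
  Written test 53 × 0.07 = 3.71
  Applied module 89 × 0.08 = 7.12
  Skills demo 45 × 0.4 = 18
  Practical 44 × 0.1 = 4.4
Sum = 57.87
57.87 is ≥ 51 and < 71.5 → Bronze

Bronze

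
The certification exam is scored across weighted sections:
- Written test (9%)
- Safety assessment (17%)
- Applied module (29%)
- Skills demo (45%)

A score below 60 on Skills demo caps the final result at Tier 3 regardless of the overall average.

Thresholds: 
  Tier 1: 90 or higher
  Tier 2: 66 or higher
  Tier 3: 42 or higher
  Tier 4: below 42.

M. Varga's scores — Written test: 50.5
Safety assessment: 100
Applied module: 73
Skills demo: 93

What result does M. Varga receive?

Tier 2

Skills demo score 93 ≥ 60: minimum met.
Weighted total:
  Written test 50.5 × 0.09 = 4.545
  Safety assessment 100 × 0.17 = 17
  Applied module 73 × 0.29 = 21.17
  Skills demo 93 × 0.45 = 41.85
Sum = 84.565
84.565 is ≥ 66 and < 90 → Tier 2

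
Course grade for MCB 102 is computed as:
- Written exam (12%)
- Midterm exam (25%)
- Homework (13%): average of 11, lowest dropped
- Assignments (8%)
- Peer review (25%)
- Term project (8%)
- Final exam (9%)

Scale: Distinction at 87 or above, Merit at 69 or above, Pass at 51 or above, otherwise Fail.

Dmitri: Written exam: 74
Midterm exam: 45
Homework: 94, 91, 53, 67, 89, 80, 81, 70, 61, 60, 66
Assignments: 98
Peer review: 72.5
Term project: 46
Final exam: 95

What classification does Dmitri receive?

Homework: drop 53 → average of remaining 10 = 759/10 = 75.9
Weighted total:
  Written exam 74 × 0.12 = 8.88
  Midterm exam 45 × 0.25 = 11.25
  Homework 75.9 × 0.13 = 9.867
  Assignments 98 × 0.08 = 7.84
  Peer review 72.5 × 0.25 = 18.125
  Term project 46 × 0.08 = 3.68
  Final exam 95 × 0.09 = 8.55
Sum = 68.192
68.192 is ≥ 51 and < 69 → Pass

Pass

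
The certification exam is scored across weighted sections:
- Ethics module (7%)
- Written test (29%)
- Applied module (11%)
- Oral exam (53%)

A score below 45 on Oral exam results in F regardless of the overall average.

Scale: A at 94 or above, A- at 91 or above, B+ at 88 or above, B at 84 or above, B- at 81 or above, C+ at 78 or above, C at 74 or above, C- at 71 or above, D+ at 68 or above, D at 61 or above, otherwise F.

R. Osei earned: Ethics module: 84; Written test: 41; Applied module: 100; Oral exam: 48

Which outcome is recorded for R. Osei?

Oral exam score 48 ≥ 45: minimum met.
Weighted total:
  Ethics module 84 × 0.07 = 5.88
  Written test 41 × 0.29 = 11.89
  Applied module 100 × 0.11 = 11
  Oral exam 48 × 0.53 = 25.44
Sum = 54.21
54.21 < 61 → F

F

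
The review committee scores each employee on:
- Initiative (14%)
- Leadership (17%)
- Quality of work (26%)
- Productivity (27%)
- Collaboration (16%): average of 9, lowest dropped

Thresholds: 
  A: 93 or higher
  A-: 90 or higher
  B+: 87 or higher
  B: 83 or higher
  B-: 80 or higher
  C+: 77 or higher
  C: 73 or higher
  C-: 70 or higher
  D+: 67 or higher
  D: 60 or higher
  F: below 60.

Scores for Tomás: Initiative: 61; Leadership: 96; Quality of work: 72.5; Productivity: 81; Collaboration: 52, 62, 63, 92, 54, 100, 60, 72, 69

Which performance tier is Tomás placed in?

C+

Collaboration: drop 52 → average of remaining 8 = 572/8 = 71.5
Weighted total:
  Initiative 61 × 0.14 = 8.54
  Leadership 96 × 0.17 = 16.32
  Quality of work 72.5 × 0.26 = 18.85
  Productivity 81 × 0.27 = 21.87
  Collaboration 71.5 × 0.16 = 11.44
Sum = 77.02
77.02 is ≥ 77 and < 80 → C+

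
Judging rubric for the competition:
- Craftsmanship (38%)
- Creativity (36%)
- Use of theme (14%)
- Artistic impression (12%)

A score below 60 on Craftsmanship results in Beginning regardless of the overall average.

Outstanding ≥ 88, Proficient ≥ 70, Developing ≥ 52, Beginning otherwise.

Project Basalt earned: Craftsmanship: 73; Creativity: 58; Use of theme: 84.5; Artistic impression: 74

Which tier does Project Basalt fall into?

Developing

Craftsmanship score 73 ≥ 60: minimum met.
Weighted total:
  Craftsmanship 73 × 0.38 = 27.74
  Creativity 58 × 0.36 = 20.88
  Use of theme 84.5 × 0.14 = 11.83
  Artistic impression 74 × 0.12 = 8.88
Sum = 69.33
69.33 is ≥ 52 and < 70 → Developing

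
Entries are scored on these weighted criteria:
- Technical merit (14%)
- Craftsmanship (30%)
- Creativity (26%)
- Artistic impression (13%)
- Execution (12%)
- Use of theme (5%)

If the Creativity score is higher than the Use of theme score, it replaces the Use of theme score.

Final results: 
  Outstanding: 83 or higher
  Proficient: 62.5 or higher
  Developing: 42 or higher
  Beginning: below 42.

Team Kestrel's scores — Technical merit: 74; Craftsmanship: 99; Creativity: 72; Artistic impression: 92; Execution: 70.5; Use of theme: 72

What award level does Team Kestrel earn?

Proficient

Creativity (72) ≤ Use of theme (72), so Use of theme stays at 72.
Weighted total:
  Technical merit 74 × 0.14 = 10.36
  Craftsmanship 99 × 0.3 = 29.7
  Creativity 72 × 0.26 = 18.72
  Artistic impression 92 × 0.13 = 11.96
  Execution 70.5 × 0.12 = 8.46
  Use of theme 72 × 0.05 = 3.6
Sum = 82.8
82.8 is ≥ 62.5 and < 83 → Proficient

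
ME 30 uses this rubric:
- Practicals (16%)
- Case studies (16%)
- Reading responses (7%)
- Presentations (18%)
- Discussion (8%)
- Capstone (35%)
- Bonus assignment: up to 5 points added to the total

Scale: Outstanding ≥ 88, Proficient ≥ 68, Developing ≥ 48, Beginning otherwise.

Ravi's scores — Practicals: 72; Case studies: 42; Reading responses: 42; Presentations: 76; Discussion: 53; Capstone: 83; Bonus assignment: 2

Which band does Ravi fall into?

Proficient

Weighted total:
  Practicals 72 × 0.16 = 11.52
  Case studies 42 × 0.16 = 6.72
  Reading responses 42 × 0.07 = 2.94
  Presentations 76 × 0.18 = 13.68
  Discussion 53 × 0.08 = 4.24
  Capstone 83 × 0.35 = 29.05
Sum = 68.15
Bonus assignment: 68.15 + 2 = 70.15
70.15 is ≥ 68 and < 88 → Proficient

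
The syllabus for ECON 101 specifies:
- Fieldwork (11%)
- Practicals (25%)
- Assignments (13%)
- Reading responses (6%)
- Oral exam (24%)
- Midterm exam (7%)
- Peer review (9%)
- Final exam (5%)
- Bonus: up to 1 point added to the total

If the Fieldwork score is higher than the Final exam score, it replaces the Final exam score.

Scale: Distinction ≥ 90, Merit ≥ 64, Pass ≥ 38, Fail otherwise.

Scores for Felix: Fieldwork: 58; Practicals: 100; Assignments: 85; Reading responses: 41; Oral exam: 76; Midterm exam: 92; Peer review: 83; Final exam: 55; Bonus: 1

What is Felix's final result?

Fieldwork (58) > Final exam (55), so Final exam counts as 58.
Weighted total:
  Fieldwork 58 × 0.11 = 6.38
  Practicals 100 × 0.25 = 25
  Assignments 85 × 0.13 = 11.05
  Reading responses 41 × 0.06 = 2.46
  Oral exam 76 × 0.24 = 18.24
  Midterm exam 92 × 0.07 = 6.44
  Peer review 83 × 0.09 = 7.47
  Final exam 58 × 0.05 = 2.9
Sum = 79.94
Bonus: 79.94 + 1 = 80.94
80.94 is ≥ 64 and < 90 → Merit

Merit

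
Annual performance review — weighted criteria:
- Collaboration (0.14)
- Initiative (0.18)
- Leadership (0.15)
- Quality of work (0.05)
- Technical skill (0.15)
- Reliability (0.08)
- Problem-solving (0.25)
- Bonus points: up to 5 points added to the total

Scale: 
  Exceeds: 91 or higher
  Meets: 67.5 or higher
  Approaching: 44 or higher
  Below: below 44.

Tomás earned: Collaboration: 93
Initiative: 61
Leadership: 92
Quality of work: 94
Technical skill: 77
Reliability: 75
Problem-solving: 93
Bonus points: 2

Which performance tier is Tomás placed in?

Meets

Weighted total:
  Collaboration 93 × 0.14 = 13.02
  Initiative 61 × 0.18 = 10.98
  Leadership 92 × 0.15 = 13.8
  Quality of work 94 × 0.05 = 4.7
  Technical skill 77 × 0.15 = 11.55
  Reliability 75 × 0.08 = 6
  Problem-solving 93 × 0.25 = 23.25
Sum = 83.3
Bonus points: 83.3 + 2 = 85.3
85.3 is ≥ 67.5 and < 91 → Meets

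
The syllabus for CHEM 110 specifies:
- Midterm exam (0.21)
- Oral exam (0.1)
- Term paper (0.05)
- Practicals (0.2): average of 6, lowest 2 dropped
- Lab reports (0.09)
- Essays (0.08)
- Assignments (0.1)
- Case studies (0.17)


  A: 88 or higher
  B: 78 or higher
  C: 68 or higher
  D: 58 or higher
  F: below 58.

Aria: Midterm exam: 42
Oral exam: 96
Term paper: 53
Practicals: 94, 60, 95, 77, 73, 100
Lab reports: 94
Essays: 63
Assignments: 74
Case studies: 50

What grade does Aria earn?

Practicals: drop 60, 73 → average of remaining 4 = 366/4 = 91.5
Weighted total:
  Midterm exam 42 × 0.21 = 8.82
  Oral exam 96 × 0.1 = 9.6
  Term paper 53 × 0.05 = 2.65
  Practicals 91.5 × 0.2 = 18.3
  Lab reports 94 × 0.09 = 8.46
  Essays 63 × 0.08 = 5.04
  Assignments 74 × 0.1 = 7.4
  Case studies 50 × 0.17 = 8.5
Sum = 68.77
68.77 is ≥ 68 and < 78 → C

C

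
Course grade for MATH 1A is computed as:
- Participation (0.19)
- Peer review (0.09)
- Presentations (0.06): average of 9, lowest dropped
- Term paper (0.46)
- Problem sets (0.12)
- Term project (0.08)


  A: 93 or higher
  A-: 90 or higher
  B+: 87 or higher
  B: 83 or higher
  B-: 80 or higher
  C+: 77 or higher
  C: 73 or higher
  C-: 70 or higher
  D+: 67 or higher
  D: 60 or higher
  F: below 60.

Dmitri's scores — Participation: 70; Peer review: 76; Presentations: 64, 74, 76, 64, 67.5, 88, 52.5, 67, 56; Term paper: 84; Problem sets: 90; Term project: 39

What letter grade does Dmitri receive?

Presentations: drop 52.5 → average of remaining 8 = 556.5/8 = 69.5625
Weighted total:
  Participation 70 × 0.19 = 13.3
  Peer review 76 × 0.09 = 6.84
  Presentations 69.5625 × 0.06 = 4.17375
  Term paper 84 × 0.46 = 38.64
  Problem sets 90 × 0.12 = 10.8
  Term project 39 × 0.08 = 3.12
Sum = 76.87375
76.87375 is ≥ 73 and < 77 → C

C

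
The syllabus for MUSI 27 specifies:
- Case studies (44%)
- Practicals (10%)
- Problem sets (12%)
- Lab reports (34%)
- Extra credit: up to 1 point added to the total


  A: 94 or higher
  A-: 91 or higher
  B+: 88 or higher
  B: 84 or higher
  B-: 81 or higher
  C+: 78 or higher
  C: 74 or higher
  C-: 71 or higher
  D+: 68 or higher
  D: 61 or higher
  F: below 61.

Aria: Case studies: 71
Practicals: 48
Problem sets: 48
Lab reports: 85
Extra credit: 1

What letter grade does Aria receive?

Weighted total:
  Case studies 71 × 0.44 = 31.24
  Practicals 48 × 0.1 = 4.8
  Problem sets 48 × 0.12 = 5.76
  Lab reports 85 × 0.34 = 28.9
Sum = 70.7
Extra credit: 70.7 + 1 = 71.7
71.7 is ≥ 71 and < 74 → C-

C-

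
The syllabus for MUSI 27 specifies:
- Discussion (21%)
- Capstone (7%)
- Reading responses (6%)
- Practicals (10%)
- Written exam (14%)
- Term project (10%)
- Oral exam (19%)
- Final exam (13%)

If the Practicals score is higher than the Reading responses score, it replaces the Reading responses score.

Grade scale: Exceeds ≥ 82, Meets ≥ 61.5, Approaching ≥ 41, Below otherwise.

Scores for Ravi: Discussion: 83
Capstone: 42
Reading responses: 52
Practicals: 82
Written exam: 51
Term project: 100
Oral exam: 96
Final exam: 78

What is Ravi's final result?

Practicals (82) > Reading responses (52), so Reading responses counts as 82.
Weighted total:
  Discussion 83 × 0.21 = 17.43
  Capstone 42 × 0.07 = 2.94
  Reading responses 82 × 0.06 = 4.92
  Practicals 82 × 0.1 = 8.2
  Written exam 51 × 0.14 = 7.14
  Term project 100 × 0.1 = 10
  Oral exam 96 × 0.19 = 18.24
  Final exam 78 × 0.13 = 10.14
Sum = 79.01
79.01 is ≥ 61.5 and < 82 → Meets

Meets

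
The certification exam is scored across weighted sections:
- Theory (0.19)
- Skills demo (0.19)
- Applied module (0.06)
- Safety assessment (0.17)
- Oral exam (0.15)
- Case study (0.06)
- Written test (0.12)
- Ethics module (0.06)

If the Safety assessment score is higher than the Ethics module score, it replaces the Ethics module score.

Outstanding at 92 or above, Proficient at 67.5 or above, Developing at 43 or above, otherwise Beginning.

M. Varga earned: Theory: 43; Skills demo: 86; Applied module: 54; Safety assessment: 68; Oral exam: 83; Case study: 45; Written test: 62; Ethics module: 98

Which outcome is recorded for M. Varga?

Proficient

Safety assessment (68) ≤ Ethics module (98), so Ethics module stays at 98.
Weighted total:
  Theory 43 × 0.19 = 8.17
  Skills demo 86 × 0.19 = 16.34
  Applied module 54 × 0.06 = 3.24
  Safety assessment 68 × 0.17 = 11.56
  Oral exam 83 × 0.15 = 12.45
  Case study 45 × 0.06 = 2.7
  Written test 62 × 0.12 = 7.44
  Ethics module 98 × 0.06 = 5.88
Sum = 67.78
67.78 is ≥ 67.5 and < 92 → Proficient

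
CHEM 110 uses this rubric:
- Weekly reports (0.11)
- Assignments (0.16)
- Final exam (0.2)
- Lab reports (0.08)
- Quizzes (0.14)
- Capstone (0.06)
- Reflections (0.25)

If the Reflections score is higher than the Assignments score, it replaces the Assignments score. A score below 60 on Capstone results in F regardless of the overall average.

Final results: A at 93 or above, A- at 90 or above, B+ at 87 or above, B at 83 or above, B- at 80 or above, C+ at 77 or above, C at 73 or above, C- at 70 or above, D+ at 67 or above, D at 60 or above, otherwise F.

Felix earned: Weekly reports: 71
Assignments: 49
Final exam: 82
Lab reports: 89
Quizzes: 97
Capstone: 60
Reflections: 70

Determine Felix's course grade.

Reflections (70) > Assignments (49), so Assignments counts as 70.
Capstone score 60 ≥ 60: minimum met.
Weighted total:
  Weekly reports 71 × 0.11 = 7.81
  Assignments 70 × 0.16 = 11.2
  Final exam 82 × 0.2 = 16.4
  Lab reports 89 × 0.08 = 7.12
  Quizzes 97 × 0.14 = 13.58
  Capstone 60 × 0.06 = 3.6
  Reflections 70 × 0.25 = 17.5
Sum = 77.21
77.21 is ≥ 77 and < 80 → C+

C+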